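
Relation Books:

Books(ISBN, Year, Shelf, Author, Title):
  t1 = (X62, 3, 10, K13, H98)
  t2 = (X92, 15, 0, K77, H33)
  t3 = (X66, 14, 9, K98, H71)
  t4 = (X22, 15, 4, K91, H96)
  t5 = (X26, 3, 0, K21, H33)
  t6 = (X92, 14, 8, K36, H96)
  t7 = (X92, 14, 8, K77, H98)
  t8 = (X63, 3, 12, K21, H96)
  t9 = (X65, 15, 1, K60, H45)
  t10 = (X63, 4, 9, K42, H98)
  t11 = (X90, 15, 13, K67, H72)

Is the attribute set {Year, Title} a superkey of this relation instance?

Yes

All 11 rows have distinct {Year, Title} values, so {Year, Title} → (all attributes) holds and {Year, Title} is a superkey.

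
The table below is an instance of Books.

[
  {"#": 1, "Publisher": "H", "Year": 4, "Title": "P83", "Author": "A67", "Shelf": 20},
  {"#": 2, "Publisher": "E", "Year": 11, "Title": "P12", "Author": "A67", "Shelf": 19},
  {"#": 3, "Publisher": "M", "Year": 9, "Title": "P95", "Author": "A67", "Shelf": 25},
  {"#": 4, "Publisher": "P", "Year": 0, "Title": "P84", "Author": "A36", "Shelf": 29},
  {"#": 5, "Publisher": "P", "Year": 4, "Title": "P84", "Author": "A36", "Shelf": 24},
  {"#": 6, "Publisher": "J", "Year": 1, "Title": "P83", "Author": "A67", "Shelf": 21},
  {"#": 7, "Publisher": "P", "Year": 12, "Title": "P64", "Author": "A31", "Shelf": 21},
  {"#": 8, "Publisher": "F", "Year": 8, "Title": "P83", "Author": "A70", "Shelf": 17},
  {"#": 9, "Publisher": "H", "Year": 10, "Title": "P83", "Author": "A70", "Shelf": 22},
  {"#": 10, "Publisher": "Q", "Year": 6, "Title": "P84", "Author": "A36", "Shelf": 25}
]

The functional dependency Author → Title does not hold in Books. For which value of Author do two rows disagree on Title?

Author=A67: rows 1, 2, 3, 6 → Title takes values {P83, P12, P95} — violation
Author=A36: rows 4, 5, 10 → Title = P84, P84, P84 ✓
Author=A31: row 7 → Title = P64 ✓
Author=A70: rows 8, 9 → Title = P83, P83 ✓
The only Author value with inconsistent Title is Author=A67.

A67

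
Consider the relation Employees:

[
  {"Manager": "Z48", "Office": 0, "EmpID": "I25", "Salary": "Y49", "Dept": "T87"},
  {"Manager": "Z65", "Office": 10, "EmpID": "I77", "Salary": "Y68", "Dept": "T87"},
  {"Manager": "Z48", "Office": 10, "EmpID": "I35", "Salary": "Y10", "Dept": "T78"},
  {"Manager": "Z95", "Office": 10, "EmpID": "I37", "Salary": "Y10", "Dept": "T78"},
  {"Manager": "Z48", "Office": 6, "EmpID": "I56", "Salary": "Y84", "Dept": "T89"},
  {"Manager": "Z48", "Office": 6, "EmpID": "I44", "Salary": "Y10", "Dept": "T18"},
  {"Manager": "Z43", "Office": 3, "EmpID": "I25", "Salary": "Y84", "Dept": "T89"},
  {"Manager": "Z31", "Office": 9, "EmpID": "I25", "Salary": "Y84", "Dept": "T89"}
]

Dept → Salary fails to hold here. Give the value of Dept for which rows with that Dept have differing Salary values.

T87

Dept=T87: 2 rows → Salary takes values {Y49, Y68} — violation
Dept=T78: 2 rows → Salary = Y10, Y10 ✓
Dept=T89: 3 rows → Salary = Y84, Y84, Y84 ✓
Dept=T18: 1 row → Salary = Y10 ✓
The only Dept value with inconsistent Salary is Dept=T87.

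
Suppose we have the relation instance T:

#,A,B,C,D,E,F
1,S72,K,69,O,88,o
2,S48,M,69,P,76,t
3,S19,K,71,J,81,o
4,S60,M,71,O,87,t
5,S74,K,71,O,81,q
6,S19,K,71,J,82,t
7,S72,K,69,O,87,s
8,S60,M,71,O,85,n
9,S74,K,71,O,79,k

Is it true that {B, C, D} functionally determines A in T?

Yes

(B=K, C=69, D=O): rows 1, 7 → A = S72, S72 ✓
(B=M, C=69, D=P): row 2 → A = S48 ✓
(B=K, C=71, D=J): rows 3, 6 → A = S19, S19 ✓
(B=M, C=71, D=O): rows 4, 8 → A = S60, S60 ✓
(B=K, C=71, D=O): rows 5, 9 → A = S74, S74 ✓
Every {B, C, D} value is associated with a single A value, so {B, C, D} → A holds.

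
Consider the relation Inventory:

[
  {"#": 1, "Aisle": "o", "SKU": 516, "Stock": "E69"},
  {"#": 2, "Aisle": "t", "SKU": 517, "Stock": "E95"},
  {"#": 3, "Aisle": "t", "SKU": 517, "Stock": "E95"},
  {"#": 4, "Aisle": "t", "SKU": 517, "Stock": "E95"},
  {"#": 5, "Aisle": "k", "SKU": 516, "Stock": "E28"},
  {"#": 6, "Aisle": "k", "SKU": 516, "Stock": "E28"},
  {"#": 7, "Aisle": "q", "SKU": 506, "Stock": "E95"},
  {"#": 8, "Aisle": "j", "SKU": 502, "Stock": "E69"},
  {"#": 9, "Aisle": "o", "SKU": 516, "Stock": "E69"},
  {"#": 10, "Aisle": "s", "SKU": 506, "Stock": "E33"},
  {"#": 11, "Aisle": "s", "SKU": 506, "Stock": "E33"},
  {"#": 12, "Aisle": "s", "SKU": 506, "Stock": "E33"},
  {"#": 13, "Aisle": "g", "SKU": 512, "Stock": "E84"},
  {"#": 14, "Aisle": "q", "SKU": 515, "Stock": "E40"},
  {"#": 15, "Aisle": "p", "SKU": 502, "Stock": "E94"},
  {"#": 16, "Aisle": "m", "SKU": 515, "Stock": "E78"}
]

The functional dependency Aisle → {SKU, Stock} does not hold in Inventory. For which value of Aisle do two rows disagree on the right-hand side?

q

Aisle=o: rows 1, 9 → {SKU,Stock} = (516, E69), (516, E69) ✓
Aisle=t: rows 2, 3, 4 → {SKU,Stock} = (517, E95), (517, E95), (517, E95) ✓
Aisle=k: rows 5, 6 → {SKU,Stock} = (516, E28), (516, E28) ✓
Aisle=q: rows 7, 14 → {SKU,Stock} takes values {(506, E95), (515, E40)} — violation
Aisle=j: row 8 → {SKU,Stock} = (502, E69) ✓
Aisle=s: rows 10, 11, 12 → {SKU,Stock} = (506, E33), (506, E33), (506, E33) ✓
Aisle=g: row 13 → {SKU,Stock} = (512, E84) ✓
Aisle=p: row 15 → {SKU,Stock} = (502, E94) ✓
Aisle=m: row 16 → {SKU,Stock} = (515, E78) ✓
The only Aisle value with inconsistent RHS is Aisle=q.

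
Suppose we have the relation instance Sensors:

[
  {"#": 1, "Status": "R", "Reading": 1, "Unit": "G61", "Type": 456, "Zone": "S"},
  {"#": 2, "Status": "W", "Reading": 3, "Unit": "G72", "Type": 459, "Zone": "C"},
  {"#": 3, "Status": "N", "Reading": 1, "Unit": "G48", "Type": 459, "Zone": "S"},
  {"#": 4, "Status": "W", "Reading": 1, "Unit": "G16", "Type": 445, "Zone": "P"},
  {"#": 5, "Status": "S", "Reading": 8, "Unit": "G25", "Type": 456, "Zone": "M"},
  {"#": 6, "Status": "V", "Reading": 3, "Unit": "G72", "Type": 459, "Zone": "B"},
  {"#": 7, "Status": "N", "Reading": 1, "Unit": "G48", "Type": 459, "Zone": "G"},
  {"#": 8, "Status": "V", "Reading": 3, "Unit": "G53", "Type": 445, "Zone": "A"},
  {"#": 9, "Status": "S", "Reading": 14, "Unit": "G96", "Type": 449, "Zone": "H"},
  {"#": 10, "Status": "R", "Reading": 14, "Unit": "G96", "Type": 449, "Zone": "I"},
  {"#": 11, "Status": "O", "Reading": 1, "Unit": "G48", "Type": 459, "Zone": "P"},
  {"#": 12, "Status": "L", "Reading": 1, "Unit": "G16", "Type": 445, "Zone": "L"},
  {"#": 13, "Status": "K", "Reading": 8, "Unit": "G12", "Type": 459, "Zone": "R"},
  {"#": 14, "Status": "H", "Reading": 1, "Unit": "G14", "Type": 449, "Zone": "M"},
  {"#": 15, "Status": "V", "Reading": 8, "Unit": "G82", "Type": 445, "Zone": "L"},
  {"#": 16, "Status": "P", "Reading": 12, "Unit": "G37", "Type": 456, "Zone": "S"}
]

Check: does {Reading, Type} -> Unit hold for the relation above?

Yes

(Reading=1, Type=456): row 1 → Unit = G61 ✓
(Reading=3, Type=459): rows 2, 6 → Unit = G72, G72 ✓
(Reading=1, Type=459): rows 3, 7, 11 → Unit = G48, G48, G48 ✓
(Reading=1, Type=445): rows 4, 12 → Unit = G16, G16 ✓
(Reading=8, Type=456): row 5 → Unit = G25 ✓
(Reading=3, Type=445): row 8 → Unit = G53 ✓
(Reading=14, Type=449): rows 9, 10 → Unit = G96, G96 ✓
(Reading=8, Type=459): row 13 → Unit = G12 ✓
(Reading=1, Type=449): row 14 → Unit = G14 ✓
(Reading=8, Type=445): row 15 → Unit = G82 ✓
(Reading=12, Type=456): row 16 → Unit = G37 ✓
Every {Reading, Type} value is associated with a single Unit value, so {Reading, Type} -> Unit holds.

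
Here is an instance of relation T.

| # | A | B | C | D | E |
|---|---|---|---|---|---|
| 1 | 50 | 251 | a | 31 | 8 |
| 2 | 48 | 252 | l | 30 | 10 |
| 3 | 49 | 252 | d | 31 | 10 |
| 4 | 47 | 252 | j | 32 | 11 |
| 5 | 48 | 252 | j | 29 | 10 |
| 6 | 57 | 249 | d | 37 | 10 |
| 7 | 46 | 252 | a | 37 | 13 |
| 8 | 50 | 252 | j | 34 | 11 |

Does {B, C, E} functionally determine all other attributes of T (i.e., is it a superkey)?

Rows 4 and 8 have the same {B, C, E} value (B=252, C=j, E=11) but are distinct tuples, so {B, C, E} does not determine every attribute — not a superkey.

No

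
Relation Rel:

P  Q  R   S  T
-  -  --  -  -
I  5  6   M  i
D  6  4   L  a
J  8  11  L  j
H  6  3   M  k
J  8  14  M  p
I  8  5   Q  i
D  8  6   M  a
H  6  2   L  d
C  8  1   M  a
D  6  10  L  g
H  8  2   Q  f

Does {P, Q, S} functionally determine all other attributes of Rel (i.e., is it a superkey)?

No

Two distinct rows share (P=D, Q=6, S=L), so {P, Q, S} does not determine every attribute — not a superkey.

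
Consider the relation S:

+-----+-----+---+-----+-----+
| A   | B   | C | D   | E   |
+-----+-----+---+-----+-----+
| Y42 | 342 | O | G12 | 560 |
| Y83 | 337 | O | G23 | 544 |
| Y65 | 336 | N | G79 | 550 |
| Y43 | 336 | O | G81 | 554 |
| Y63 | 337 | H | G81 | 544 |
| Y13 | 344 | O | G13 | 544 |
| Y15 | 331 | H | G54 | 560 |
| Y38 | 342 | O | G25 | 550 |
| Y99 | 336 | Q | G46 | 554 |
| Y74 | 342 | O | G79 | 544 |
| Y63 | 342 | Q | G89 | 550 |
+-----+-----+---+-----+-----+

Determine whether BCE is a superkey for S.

Yes

All 11 rows have distinct BCE values, so BCE → (all attributes) holds and BCE is a superkey.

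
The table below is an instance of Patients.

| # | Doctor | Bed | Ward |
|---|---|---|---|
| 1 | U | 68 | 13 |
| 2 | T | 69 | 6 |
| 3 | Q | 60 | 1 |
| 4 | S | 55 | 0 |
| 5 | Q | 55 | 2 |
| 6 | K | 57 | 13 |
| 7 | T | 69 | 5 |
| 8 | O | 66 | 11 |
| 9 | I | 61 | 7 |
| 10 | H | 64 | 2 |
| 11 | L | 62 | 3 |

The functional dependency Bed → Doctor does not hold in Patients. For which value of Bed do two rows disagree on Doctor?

55

Bed=68: row 1 → Doctor = U ✓
Bed=69: rows 2, 7 → Doctor = T, T ✓
Bed=60: row 3 → Doctor = Q ✓
Bed=55: rows 4, 5 → Doctor takes values {S, Q} — violation
Bed=57: row 6 → Doctor = K ✓
Bed=66: row 8 → Doctor = O ✓
Bed=61: row 9 → Doctor = I ✓
Bed=64: row 10 → Doctor = H ✓
Bed=62: row 11 → Doctor = L ✓
The only Bed value with inconsistent Doctor is Bed=55.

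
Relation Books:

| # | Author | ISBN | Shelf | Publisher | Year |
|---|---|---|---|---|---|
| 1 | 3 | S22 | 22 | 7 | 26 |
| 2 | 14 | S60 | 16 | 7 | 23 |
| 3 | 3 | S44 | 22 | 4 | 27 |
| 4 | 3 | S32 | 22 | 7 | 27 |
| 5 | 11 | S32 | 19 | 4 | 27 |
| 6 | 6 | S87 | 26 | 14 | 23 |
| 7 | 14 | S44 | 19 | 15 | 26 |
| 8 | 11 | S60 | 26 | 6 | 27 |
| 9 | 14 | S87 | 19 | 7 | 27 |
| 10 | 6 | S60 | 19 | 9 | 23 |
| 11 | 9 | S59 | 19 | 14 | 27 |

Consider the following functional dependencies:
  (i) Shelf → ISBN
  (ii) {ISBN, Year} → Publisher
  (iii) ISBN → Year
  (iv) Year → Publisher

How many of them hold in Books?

0

(i) Shelf → ISBN: Shelf=22: rows 1, 3, 4 → ISBN takes values {S22, S44, S32} — violation; Shelf=19: rows 5, 7, 9, 10, 11 → ISBN takes values {S32, S44, S87, S60, S59} — violation; Shelf=26: rows 6, 8 → ISBN takes values {S87, S60} — violation — fails.
(ii) {ISBN, Year} → Publisher: (ISBN=S60, Year=23): rows 2, 10 → Publisher takes values {7, 9} — violation; (ISBN=S32, Year=27): rows 4, 5 → Publisher takes values {7, 4} — violation — fails.
(iii) ISBN → Year: ISBN=S60: rows 2, 8, 10 → Year takes values {23, 27} — violation; ISBN=S44: rows 3, 7 → Year takes values {27, 26} — violation; ISBN=S87: rows 6, 9 → Year takes values {23, 27} — violation — fails.
(iv) Year → Publisher: Year=26: rows 1, 7 → Publisher takes values {7, 15} — violation; Year=23: rows 2, 6, 10 → Publisher takes values {7, 14, 9} — violation; Year=27: rows 3, 4, 5, 8, 9, 11 → Publisher takes values {4, 7, 6, 14} — violation — fails.
None of the 4 dependencies hold.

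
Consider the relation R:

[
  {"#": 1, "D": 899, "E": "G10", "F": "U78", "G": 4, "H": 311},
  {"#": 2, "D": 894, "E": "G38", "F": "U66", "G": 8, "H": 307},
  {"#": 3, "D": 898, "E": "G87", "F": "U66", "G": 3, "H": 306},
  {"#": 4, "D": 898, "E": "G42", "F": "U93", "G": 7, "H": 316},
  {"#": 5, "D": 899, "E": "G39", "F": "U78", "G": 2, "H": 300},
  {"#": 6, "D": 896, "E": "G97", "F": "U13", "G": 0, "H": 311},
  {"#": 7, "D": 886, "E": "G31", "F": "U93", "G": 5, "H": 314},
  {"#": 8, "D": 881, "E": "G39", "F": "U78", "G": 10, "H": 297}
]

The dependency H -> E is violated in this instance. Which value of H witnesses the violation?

H=311: rows 1, 6 → E takes values {G10, G97} — violation
H=307: row 2 → E = G38 ✓
H=306: row 3 → E = G87 ✓
H=316: row 4 → E = G42 ✓
H=300: row 5 → E = G39 ✓
H=314: row 7 → E = G31 ✓
H=297: row 8 → E = G39 ✓
The only H value with inconsistent E is H=311.

311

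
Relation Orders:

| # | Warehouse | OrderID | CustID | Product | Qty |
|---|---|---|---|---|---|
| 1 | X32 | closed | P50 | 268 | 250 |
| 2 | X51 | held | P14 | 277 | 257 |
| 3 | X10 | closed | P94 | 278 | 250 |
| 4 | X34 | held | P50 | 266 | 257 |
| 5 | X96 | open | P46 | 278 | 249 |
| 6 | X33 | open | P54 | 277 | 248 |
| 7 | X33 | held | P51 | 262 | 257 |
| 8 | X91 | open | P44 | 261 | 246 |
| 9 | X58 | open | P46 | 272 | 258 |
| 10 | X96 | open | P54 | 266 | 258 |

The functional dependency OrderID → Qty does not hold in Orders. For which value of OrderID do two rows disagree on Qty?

open

OrderID=closed: rows 1, 3 → Qty = 250, 250 ✓
OrderID=held: rows 2, 4, 7 → Qty = 257, 257, 257 ✓
OrderID=open: rows 5, 6, 8, 9, 10 → Qty takes values {249, 248, 246, 258} — violation
The only OrderID value with inconsistent Qty is OrderID=open.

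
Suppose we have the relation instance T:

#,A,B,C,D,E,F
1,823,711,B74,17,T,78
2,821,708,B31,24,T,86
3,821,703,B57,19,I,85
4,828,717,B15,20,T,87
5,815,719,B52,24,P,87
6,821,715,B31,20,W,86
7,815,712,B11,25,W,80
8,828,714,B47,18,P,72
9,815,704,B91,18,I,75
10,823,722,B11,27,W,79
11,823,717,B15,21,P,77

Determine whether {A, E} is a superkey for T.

Yes

All 11 rows have distinct {A, E} values, so {A, E} → (all attributes) holds and {A, E} is a superkey.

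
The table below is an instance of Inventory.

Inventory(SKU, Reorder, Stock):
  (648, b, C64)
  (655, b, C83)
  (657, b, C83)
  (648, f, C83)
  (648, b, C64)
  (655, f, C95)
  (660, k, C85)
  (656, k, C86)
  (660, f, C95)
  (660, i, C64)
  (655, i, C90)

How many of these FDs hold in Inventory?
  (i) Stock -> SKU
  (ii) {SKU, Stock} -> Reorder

(i) Stock -> SKU: Stock=C64: 3 rows → SKU takes values {648, 660} — violation; Stock=C83: 3 rows → SKU takes values {655, 657, 648} — violation; Stock=C95: 2 rows → SKU takes values {655, 660} — violation — fails.
(ii) {SKU, Stock} -> Reorder: every LHS value maps to a single RHS value — holds.
1 of the 2 dependencies holds.

1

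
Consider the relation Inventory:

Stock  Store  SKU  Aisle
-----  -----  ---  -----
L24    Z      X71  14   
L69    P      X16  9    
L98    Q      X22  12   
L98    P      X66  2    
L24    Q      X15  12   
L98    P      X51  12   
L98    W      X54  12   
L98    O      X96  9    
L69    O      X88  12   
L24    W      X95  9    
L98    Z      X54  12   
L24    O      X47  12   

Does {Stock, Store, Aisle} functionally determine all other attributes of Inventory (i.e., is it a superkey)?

Yes

All 12 rows have distinct {Stock, Store, Aisle} values, so {Stock, Store, Aisle} → (all attributes) holds and {Stock, Store, Aisle} is a superkey.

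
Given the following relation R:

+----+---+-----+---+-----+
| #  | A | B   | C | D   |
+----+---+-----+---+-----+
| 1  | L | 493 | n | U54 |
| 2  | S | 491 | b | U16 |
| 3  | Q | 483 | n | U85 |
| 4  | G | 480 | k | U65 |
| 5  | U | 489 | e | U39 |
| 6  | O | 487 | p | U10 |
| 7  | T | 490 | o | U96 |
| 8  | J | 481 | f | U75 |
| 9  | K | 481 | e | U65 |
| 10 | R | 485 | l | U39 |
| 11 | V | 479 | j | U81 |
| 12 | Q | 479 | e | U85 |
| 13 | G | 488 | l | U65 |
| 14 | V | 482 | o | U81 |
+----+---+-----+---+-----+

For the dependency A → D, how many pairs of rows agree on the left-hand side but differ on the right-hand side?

A=Q: all 2 rows agree on D — 0 pairs.
A=G: all 2 rows agree on D — 0 pairs.
A=V: all 2 rows agree on D — 0 pairs.

0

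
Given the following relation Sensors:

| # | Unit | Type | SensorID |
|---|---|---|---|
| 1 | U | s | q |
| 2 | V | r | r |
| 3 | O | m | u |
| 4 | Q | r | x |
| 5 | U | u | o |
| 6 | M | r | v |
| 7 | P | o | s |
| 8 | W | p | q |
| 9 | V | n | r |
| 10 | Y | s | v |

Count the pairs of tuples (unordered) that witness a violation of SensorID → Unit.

2

SensorID=q: violating pairs (1,8) — 1 pair.
SensorID=r: all 2 rows agree on Unit — 0 pairs.
SensorID=v: violating pairs (6,10) — 1 pair.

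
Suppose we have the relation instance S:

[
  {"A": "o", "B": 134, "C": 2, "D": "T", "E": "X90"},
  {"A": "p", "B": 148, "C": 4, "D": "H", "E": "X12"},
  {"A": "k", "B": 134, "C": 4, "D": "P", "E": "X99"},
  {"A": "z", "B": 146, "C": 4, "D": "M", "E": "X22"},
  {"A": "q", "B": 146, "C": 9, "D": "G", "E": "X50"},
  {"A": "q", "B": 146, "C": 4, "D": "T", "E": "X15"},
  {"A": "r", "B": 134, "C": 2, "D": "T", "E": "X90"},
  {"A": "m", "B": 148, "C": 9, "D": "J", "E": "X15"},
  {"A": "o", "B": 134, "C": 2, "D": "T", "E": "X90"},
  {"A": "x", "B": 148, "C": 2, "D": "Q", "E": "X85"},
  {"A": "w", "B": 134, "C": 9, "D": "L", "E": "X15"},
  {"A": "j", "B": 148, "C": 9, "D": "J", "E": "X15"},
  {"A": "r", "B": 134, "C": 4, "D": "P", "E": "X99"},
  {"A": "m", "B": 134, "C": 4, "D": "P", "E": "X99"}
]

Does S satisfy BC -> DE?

No

(B=134, C=2): 3 rows → {D,E} = (T, X90), (T, X90), (T, X90) ✓
(B=148, C=4): 1 row → {D,E} = (H, X12) ✓
(B=134, C=4): 3 rows → {D,E} = (P, X99), (P, X99), (P, X99) ✓
(B=146, C=4): 2 rows → {D,E} takes values {(M, X22), (T, X15)} — violation
(B=146, C=9): 1 row → {D,E} = (G, X50) ✓
(B=148, C=9): 2 rows → {D,E} = (J, X15), (J, X15) ✓
(B=148, C=2): 1 row → {D,E} = (Q, X85) ✓
(B=134, C=9): 1 row → {D,E} = (L, X15) ✓
Two rows agree on BC but differ on DE, so BC -> DE does not hold.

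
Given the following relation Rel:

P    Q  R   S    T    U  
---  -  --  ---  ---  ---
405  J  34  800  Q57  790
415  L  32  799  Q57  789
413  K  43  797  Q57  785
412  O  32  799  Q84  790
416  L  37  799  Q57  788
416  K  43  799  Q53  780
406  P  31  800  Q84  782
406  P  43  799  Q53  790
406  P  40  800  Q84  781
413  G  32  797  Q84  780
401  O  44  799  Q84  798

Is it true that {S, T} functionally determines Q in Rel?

(S=800, T=Q57): 1 row → Q = J ✓
(S=799, T=Q57): 2 rows → Q = L, L ✓
(S=797, T=Q57): 1 row → Q = K ✓
(S=799, T=Q84): 2 rows → Q = O, O ✓
(S=799, T=Q53): 2 rows → Q takes values {K, P} — violation
(S=800, T=Q84): 2 rows → Q = P, P ✓
(S=797, T=Q84): 1 row → Q = G ✓
Two rows agree on {S, T} but differ on Q, so {S, T} → Q does not hold.

No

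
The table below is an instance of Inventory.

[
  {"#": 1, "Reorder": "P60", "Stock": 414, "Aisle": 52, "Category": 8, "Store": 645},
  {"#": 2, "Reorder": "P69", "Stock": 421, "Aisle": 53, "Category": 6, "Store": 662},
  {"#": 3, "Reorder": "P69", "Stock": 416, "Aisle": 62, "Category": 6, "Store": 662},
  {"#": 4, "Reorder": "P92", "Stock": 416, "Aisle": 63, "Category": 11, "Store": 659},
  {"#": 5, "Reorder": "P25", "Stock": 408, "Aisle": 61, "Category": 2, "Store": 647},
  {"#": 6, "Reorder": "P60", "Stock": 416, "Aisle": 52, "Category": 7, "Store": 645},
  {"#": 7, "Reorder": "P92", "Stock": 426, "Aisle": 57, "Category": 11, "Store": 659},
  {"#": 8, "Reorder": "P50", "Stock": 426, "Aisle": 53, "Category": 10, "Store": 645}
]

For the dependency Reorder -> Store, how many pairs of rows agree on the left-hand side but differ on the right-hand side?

0

Reorder=P60: all 2 rows agree on Store — 0 pairs.
Reorder=P69: all 2 rows agree on Store — 0 pairs.
Reorder=P92: all 2 rows agree on Store — 0 pairs.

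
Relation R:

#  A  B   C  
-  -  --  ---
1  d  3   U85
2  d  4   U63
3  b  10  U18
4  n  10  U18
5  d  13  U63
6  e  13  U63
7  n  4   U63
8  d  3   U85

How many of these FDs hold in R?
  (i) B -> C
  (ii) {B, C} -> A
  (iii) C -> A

1

(i) B -> C: every LHS value maps to a single RHS value — holds.
(ii) {B, C} -> A: (B=4, C=U63): rows 2, 7 → A takes values {d, n} — violation; (B=10, C=U18): rows 3, 4 → A takes values {b, n} — violation; (B=13, C=U63): rows 5, 6 → A takes values {d, e} — violation — fails.
(iii) C -> A: C=U63: rows 2, 5, 6, 7 → A takes values {d, e, n} — violation; C=U18: rows 3, 4 → A takes values {b, n} — violation — fails.
1 of the 3 dependencies holds.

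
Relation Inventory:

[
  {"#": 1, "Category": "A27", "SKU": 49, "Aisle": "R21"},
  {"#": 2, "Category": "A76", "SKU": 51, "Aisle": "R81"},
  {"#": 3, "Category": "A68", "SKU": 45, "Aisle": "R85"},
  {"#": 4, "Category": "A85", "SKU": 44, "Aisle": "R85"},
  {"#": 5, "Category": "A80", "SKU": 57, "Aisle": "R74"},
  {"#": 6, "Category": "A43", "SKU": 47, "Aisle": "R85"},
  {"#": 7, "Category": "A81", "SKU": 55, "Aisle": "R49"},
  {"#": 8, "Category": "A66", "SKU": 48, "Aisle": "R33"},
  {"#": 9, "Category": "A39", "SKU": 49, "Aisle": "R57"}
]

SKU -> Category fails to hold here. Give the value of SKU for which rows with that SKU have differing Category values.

49

SKU=49: rows 1, 9 → Category takes values {A27, A39} — violation
SKU=51: row 2 → Category = A76 ✓
SKU=45: row 3 → Category = A68 ✓
SKU=44: row 4 → Category = A85 ✓
SKU=57: row 5 → Category = A80 ✓
SKU=47: row 6 → Category = A43 ✓
SKU=55: row 7 → Category = A81 ✓
SKU=48: row 8 → Category = A66 ✓
The only SKU value with inconsistent Category is SKU=49.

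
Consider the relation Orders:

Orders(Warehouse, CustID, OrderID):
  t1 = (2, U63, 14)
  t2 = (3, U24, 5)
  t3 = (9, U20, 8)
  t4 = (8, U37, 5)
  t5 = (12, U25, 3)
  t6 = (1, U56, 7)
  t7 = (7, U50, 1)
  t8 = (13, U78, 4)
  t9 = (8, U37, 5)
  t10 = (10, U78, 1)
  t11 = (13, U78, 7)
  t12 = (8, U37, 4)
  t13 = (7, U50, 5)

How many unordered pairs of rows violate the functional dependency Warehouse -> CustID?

0

Warehouse=8: all 3 rows agree on CustID — 0 pairs.
Warehouse=7: all 2 rows agree on CustID — 0 pairs.
Warehouse=13: all 2 rows agree on CustID — 0 pairs.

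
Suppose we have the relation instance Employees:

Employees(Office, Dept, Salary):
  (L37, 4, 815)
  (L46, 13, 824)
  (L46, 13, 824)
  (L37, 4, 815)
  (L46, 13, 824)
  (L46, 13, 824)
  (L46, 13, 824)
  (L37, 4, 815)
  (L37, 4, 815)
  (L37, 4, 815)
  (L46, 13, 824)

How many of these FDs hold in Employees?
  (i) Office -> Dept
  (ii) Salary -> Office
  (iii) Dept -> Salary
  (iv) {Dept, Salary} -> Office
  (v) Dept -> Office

5

(i) Office -> Dept: every LHS value maps to a single RHS value — holds.
(ii) Salary -> Office: every LHS value maps to a single RHS value — holds.
(iii) Dept -> Salary: every LHS value maps to a single RHS value — holds.
(iv) {Dept, Salary} -> Office: every LHS value maps to a single RHS value — holds.
(v) Dept -> Office: every LHS value maps to a single RHS value — holds.
5 of the 5 dependencies hold.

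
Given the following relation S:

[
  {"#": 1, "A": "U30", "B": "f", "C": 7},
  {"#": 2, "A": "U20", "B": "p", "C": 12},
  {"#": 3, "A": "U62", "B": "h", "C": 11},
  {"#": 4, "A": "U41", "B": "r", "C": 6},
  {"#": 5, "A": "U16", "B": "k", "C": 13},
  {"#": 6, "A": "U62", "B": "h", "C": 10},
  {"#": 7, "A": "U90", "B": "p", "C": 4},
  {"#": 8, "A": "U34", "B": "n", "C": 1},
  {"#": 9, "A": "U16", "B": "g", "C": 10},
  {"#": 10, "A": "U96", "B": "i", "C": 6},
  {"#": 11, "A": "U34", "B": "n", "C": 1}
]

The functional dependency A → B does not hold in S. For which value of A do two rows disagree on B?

U16

A=U30: row 1 → B = f ✓
A=U20: row 2 → B = p ✓
A=U62: rows 3, 6 → B = h, h ✓
A=U41: row 4 → B = r ✓
A=U16: rows 5, 9 → B takes values {k, g} — violation
A=U90: row 7 → B = p ✓
A=U34: rows 8, 11 → B = n, n ✓
A=U96: row 10 → B = i ✓
The only A value with inconsistent B is A=U16.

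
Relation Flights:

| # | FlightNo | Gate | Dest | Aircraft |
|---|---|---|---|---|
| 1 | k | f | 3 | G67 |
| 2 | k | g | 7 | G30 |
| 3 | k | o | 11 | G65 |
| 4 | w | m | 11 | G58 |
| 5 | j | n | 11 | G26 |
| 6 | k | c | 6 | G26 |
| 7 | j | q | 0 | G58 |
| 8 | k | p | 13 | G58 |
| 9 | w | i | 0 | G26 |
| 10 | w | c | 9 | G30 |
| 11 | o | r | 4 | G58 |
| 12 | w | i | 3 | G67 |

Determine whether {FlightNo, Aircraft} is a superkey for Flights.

All 12 rows have distinct {FlightNo, Aircraft} values, so {FlightNo, Aircraft} → (all attributes) holds and {FlightNo, Aircraft} is a superkey.

Yes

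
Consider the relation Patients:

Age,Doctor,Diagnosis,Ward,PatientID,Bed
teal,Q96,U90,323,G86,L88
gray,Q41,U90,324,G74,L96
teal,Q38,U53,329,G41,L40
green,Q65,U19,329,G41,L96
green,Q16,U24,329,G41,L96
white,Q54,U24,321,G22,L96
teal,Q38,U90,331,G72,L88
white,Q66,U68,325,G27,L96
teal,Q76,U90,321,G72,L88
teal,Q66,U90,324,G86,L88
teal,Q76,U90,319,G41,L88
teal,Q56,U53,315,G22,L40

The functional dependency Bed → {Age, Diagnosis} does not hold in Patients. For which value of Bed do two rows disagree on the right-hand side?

L96

Bed=L88: 5 rows → {Age,Diagnosis} = (teal, U90), (teal, U90), (teal, U90), (teal, U90), (teal, U90) ✓
Bed=L96: 5 rows → {Age,Diagnosis} takes values {(gray, U90), (green, U19), (green, U24), (white, U24), (white, U68)} — violation
Bed=L40: 2 rows → {Age,Diagnosis} = (teal, U53), (teal, U53) ✓
The only Bed value with inconsistent RHS is Bed=L96.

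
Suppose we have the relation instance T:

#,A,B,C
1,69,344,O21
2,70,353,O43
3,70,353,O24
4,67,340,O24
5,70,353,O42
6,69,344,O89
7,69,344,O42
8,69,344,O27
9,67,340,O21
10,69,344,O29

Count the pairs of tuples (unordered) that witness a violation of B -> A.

0

B=344: all 5 rows agree on A — 0 pairs.
B=353: all 3 rows agree on A — 0 pairs.
B=340: all 2 rows agree on A — 0 pairs.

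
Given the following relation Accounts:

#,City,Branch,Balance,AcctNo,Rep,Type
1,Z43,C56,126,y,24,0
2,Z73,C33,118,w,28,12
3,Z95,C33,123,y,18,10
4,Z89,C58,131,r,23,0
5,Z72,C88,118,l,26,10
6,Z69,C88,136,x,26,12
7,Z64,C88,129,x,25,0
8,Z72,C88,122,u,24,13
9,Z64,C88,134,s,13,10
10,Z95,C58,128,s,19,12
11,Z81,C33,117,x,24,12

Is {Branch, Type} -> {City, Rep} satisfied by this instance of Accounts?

(Branch=C56, Type=0): row 1 → {City,Rep} = (Z43, 24) ✓
(Branch=C33, Type=12): rows 2, 11 → {City,Rep} takes values {(Z73, 28), (Z81, 24)} — violation
(Branch=C33, Type=10): row 3 → {City,Rep} = (Z95, 18) ✓
(Branch=C58, Type=0): row 4 → {City,Rep} = (Z89, 23) ✓
(Branch=C88, Type=10): rows 5, 9 → {City,Rep} takes values {(Z72, 26), (Z64, 13)} — violation
(Branch=C88, Type=12): row 6 → {City,Rep} = (Z69, 26) ✓
(Branch=C88, Type=0): row 7 → {City,Rep} = (Z64, 25) ✓
(Branch=C88, Type=13): row 8 → {City,Rep} = (Z72, 24) ✓
(Branch=C58, Type=12): row 10 → {City,Rep} = (Z95, 19) ✓
Two rows agree on {Branch, Type} but differ on {City, Rep}, so {Branch, Type} -> {City, Rep} does not hold.

No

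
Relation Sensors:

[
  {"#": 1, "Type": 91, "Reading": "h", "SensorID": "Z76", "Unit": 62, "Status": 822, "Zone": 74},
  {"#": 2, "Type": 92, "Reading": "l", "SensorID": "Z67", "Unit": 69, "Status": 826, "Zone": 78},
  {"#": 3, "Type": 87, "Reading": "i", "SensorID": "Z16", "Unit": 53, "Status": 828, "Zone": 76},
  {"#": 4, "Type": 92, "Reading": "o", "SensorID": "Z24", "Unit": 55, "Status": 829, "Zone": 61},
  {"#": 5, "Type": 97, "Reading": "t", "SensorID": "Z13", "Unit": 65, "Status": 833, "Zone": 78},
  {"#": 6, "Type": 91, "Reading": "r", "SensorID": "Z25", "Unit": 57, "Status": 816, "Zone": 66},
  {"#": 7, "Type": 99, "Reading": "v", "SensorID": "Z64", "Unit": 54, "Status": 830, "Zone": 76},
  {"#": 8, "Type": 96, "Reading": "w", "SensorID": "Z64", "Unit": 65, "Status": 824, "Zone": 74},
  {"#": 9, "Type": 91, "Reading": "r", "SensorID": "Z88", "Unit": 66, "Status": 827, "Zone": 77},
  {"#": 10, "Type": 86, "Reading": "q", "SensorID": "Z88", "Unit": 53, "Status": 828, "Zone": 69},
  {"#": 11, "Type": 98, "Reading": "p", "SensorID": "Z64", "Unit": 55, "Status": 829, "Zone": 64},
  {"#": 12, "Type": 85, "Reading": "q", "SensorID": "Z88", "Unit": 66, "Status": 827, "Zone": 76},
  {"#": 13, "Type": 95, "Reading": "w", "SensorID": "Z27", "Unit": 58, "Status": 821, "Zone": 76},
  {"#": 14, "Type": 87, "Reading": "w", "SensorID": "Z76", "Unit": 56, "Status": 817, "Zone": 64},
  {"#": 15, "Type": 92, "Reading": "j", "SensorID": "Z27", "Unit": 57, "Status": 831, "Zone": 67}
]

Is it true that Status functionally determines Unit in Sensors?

Yes

Status=822: row 1 → Unit = 62 ✓
Status=826: row 2 → Unit = 69 ✓
Status=828: rows 3, 10 → Unit = 53, 53 ✓
Status=829: rows 4, 11 → Unit = 55, 55 ✓
Status=833: row 5 → Unit = 65 ✓
Status=816: row 6 → Unit = 57 ✓
Status=830: row 7 → Unit = 54 ✓
Status=824: row 8 → Unit = 65 ✓
Status=827: rows 9, 12 → Unit = 66, 66 ✓
Status=821: row 13 → Unit = 58 ✓
Status=817: row 14 → Unit = 56 ✓
Status=831: row 15 → Unit = 57 ✓
Every Status value is associated with a single Unit value, so Status → Unit holds.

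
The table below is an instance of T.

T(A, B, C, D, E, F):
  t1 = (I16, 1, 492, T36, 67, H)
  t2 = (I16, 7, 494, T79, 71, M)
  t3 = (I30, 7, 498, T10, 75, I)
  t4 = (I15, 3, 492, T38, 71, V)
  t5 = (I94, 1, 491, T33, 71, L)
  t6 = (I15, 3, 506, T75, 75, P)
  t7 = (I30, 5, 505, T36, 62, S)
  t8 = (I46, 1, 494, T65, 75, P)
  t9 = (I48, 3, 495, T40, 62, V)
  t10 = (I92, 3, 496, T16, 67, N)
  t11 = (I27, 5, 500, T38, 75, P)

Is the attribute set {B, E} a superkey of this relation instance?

All 11 rows have distinct {B, E} values, so {B, E} → (all attributes) holds and {B, E} is a superkey.

Yes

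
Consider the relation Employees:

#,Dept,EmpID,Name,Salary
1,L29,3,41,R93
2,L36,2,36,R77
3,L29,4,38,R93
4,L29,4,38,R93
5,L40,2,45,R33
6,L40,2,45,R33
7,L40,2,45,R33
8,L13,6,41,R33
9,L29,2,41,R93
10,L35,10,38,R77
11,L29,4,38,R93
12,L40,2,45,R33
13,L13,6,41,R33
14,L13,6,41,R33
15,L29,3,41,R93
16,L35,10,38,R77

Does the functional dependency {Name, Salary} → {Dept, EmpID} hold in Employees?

No

(Name=41, Salary=R93): rows 1, 9, 15 → {Dept,EmpID} takes values {(L29, 3), (L29, 2)} — violation
(Name=36, Salary=R77): row 2 → {Dept,EmpID} = (L36, 2) ✓
(Name=38, Salary=R93): rows 3, 4, 11 → {Dept,EmpID} = (L29, 4), (L29, 4), (L29, 4) ✓
(Name=45, Salary=R33): rows 5, 6, 7, 12 → {Dept,EmpID} = (L40, 2), (L40, 2), (L40, 2), (L40, 2) ✓
(Name=41, Salary=R33): rows 8, 13, 14 → {Dept,EmpID} = (L13, 6), (L13, 6), (L13, 6) ✓
(Name=38, Salary=R77): rows 10, 16 → {Dept,EmpID} = (L35, 10), (L35, 10) ✓
Two rows agree on {Name, Salary} but differ on {Dept, EmpID}, so {Name, Salary} → {Dept, EmpID} does not hold.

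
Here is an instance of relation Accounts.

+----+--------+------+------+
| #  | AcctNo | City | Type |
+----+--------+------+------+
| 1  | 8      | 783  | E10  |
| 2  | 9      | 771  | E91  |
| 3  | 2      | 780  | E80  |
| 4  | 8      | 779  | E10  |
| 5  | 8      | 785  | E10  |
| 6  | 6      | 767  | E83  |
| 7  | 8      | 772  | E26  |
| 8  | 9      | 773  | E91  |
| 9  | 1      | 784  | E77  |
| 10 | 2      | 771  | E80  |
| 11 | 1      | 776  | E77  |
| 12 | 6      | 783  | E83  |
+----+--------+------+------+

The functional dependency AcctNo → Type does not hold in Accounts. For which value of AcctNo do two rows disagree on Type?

8

AcctNo=8: rows 1, 4, 5, 7 → Type takes values {E10, E26} — violation
AcctNo=9: rows 2, 8 → Type = E91, E91 ✓
AcctNo=2: rows 3, 10 → Type = E80, E80 ✓
AcctNo=6: rows 6, 12 → Type = E83, E83 ✓
AcctNo=1: rows 9, 11 → Type = E77, E77 ✓
The only AcctNo value with inconsistent Type is AcctNo=8.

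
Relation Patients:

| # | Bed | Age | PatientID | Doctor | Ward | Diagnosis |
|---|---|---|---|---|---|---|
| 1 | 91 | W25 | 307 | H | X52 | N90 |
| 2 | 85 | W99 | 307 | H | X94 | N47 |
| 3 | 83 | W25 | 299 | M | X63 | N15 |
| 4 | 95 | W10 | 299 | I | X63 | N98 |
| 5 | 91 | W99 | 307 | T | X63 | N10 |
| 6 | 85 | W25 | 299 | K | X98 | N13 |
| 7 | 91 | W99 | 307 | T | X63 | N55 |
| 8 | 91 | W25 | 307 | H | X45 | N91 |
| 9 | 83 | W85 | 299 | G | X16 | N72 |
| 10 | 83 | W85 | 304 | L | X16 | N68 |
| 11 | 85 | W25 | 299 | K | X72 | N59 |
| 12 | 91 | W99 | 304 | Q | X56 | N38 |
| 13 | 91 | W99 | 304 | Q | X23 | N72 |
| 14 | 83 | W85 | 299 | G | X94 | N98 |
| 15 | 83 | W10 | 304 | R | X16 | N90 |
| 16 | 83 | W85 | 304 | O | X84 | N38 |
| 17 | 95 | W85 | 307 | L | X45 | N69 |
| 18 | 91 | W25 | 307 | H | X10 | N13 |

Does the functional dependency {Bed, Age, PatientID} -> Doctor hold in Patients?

(Bed=91, Age=W25, PatientID=307): rows 1, 8, 18 → Doctor = H, H, H ✓
(Bed=85, Age=W99, PatientID=307): row 2 → Doctor = H ✓
(Bed=83, Age=W25, PatientID=299): row 3 → Doctor = M ✓
(Bed=95, Age=W10, PatientID=299): row 4 → Doctor = I ✓
(Bed=91, Age=W99, PatientID=307): rows 5, 7 → Doctor = T, T ✓
(Bed=85, Age=W25, PatientID=299): rows 6, 11 → Doctor = K, K ✓
(Bed=83, Age=W85, PatientID=299): rows 9, 14 → Doctor = G, G ✓
(Bed=83, Age=W85, PatientID=304): rows 10, 16 → Doctor takes values {L, O} — violation
(Bed=91, Age=W99, PatientID=304): rows 12, 13 → Doctor = Q, Q ✓
(Bed=83, Age=W10, PatientID=304): row 15 → Doctor = R ✓
(Bed=95, Age=W85, PatientID=307): row 17 → Doctor = L ✓
Two rows agree on {Bed, Age, PatientID} but differ on Doctor, so {Bed, Age, PatientID} -> Doctor does not hold.

No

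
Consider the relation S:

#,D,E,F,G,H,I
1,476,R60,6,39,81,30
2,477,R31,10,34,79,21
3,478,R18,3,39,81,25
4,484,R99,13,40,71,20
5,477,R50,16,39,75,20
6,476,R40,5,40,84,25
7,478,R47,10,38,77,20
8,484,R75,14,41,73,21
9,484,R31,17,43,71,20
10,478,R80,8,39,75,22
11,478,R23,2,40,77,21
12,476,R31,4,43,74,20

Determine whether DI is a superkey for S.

No

Rows 4 and 9 have the same DI value (D=484, I=20) but are distinct tuples, so DI does not determine every attribute — not a superkey.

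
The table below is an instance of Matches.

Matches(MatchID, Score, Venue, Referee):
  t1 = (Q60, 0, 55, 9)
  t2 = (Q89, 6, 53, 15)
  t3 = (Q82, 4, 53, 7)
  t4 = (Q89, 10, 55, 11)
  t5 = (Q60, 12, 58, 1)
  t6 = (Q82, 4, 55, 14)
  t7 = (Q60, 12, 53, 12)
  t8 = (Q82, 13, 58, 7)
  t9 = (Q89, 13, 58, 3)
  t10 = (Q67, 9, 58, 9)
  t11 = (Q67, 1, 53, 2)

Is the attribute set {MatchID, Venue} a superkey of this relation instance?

All 11 rows have distinct {MatchID, Venue} values, so {MatchID, Venue} → (all attributes) holds and {MatchID, Venue} is a superkey.

Yes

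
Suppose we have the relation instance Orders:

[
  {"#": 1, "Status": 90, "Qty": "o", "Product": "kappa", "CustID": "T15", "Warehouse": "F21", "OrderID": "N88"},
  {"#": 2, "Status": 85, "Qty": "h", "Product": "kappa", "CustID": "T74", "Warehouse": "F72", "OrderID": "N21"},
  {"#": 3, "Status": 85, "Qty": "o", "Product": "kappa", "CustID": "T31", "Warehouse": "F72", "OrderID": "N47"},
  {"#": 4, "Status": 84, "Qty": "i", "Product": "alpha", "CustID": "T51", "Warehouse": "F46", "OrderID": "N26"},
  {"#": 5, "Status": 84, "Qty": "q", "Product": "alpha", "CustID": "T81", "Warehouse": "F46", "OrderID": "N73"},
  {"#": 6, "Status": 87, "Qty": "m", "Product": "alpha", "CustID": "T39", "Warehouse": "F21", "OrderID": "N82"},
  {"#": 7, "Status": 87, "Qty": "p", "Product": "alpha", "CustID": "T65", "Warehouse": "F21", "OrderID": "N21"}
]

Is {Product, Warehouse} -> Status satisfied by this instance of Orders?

Yes

(Product=kappa, Warehouse=F21): row 1 → Status = 90 ✓
(Product=kappa, Warehouse=F72): rows 2, 3 → Status = 85, 85 ✓
(Product=alpha, Warehouse=F46): rows 4, 5 → Status = 84, 84 ✓
(Product=alpha, Warehouse=F21): rows 6, 7 → Status = 87, 87 ✓
Every {Product, Warehouse} value is associated with a single Status value, so {Product, Warehouse} -> Status holds.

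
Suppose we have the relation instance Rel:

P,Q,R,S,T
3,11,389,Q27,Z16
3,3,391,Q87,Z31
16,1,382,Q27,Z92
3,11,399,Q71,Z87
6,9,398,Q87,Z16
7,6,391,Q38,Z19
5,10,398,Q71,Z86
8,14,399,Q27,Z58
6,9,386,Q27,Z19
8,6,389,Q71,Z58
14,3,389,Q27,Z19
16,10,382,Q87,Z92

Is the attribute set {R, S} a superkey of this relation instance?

No

Two distinct rows share (R=389, S=Q27), so {R, S} does not determine every attribute — not a superkey.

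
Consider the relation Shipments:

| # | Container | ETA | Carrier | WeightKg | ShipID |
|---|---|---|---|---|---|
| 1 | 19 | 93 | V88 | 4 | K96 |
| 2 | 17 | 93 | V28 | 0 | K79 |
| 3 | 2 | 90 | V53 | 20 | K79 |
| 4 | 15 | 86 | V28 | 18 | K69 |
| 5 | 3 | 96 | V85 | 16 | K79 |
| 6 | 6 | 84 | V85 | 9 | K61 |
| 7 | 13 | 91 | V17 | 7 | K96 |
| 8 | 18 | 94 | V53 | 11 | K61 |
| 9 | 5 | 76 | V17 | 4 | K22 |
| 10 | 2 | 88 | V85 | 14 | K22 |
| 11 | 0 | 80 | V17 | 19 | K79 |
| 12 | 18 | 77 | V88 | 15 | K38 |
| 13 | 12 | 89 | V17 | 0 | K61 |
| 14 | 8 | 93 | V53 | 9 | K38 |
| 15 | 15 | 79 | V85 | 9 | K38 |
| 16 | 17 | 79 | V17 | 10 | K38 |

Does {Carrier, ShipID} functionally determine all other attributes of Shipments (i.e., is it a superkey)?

Yes

All 16 rows have distinct {Carrier, ShipID} values, so {Carrier, ShipID} → (all attributes) holds and {Carrier, ShipID} is a superkey.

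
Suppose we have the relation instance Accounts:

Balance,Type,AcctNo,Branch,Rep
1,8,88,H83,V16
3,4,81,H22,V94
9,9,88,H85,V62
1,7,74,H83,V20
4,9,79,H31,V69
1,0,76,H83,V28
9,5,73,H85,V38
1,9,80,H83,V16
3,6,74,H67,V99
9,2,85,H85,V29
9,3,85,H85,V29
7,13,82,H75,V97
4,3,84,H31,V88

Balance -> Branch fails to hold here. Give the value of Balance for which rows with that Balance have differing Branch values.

Balance=1: 4 rows → Branch = H83, H83, H83, H83 ✓
Balance=3: 2 rows → Branch takes values {H22, H67} — violation
Balance=9: 4 rows → Branch = H85, H85, H85, H85 ✓
Balance=4: 2 rows → Branch = H31, H31 ✓
Balance=7: 1 row → Branch = H75 ✓
The only Balance value with inconsistent Branch is Balance=3.

3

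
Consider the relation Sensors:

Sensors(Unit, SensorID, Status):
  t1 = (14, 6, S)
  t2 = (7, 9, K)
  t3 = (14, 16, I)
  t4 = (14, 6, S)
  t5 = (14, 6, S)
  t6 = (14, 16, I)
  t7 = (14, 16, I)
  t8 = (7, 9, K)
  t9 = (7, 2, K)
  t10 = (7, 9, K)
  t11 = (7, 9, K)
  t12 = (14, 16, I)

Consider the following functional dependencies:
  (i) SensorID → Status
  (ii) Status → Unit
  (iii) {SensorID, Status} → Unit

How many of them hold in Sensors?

(i) SensorID → Status: every LHS value maps to a single RHS value — holds.
(ii) Status → Unit: every LHS value maps to a single RHS value — holds.
(iii) {SensorID, Status} → Unit: every LHS value maps to a single RHS value — holds.
3 of the 3 dependencies hold.

3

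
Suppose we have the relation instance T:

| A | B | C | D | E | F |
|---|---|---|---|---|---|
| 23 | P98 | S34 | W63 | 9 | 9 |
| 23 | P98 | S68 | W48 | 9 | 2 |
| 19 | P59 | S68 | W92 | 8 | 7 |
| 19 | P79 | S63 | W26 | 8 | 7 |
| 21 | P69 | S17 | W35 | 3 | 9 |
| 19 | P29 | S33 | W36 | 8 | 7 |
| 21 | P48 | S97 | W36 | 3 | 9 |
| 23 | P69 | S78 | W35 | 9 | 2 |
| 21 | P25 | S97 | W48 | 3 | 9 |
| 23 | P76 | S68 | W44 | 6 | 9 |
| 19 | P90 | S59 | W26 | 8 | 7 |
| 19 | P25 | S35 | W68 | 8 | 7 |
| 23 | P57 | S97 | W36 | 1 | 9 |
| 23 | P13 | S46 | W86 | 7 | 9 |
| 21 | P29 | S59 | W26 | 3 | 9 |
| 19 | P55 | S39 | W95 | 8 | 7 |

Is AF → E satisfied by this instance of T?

(A=23, F=9): 4 rows → E takes values {9, 6, 1, 7} — violation
(A=23, F=2): 2 rows → E = 9, 9 ✓
(A=19, F=7): 6 rows → E = 8, 8, 8, 8, 8, 8 ✓
(A=21, F=9): 4 rows → E = 3, 3, 3, 3 ✓
Two rows agree on AF but differ on E, so AF → E does not hold.

No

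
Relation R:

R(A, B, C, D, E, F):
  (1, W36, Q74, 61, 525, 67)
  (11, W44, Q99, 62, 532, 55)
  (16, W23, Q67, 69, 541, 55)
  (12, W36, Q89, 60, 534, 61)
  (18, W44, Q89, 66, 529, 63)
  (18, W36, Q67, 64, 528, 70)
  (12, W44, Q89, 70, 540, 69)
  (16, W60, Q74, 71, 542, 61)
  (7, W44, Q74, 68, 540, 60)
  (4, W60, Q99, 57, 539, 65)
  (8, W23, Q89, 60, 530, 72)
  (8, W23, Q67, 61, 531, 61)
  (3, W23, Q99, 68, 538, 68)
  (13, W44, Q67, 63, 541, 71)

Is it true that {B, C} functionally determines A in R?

(B=W36, C=Q74): 1 row → A = 1 ✓
(B=W44, C=Q99): 1 row → A = 11 ✓
(B=W23, C=Q67): 2 rows → A takes values {16, 8} — violation
(B=W36, C=Q89): 1 row → A = 12 ✓
(B=W44, C=Q89): 2 rows → A takes values {18, 12} — violation
(B=W36, C=Q67): 1 row → A = 18 ✓
(B=W60, C=Q74): 1 row → A = 16 ✓
(B=W44, C=Q74): 1 row → A = 7 ✓
(B=W60, C=Q99): 1 row → A = 4 ✓
(B=W23, C=Q89): 1 row → A = 8 ✓
(B=W23, C=Q99): 1 row → A = 3 ✓
(B=W44, C=Q67): 1 row → A = 13 ✓
Two rows agree on {B, C} but differ on A, so {B, C} -> A does not hold.

No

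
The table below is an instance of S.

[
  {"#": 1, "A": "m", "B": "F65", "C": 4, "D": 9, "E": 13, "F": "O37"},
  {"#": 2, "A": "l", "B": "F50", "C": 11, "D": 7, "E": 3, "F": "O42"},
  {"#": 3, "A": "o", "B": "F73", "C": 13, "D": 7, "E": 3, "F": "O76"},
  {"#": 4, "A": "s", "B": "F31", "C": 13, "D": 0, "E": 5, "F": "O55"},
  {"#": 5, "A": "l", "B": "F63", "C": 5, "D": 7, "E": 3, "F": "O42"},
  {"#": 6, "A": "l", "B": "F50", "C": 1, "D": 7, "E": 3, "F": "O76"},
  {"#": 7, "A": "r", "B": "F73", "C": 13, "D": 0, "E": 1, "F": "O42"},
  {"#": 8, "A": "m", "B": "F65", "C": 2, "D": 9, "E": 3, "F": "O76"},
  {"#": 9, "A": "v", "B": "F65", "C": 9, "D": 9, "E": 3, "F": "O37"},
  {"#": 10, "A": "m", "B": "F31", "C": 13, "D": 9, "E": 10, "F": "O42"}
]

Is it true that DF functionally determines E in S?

No

(D=9, F=O37): rows 1, 9 → E takes values {13, 3} — violation
(D=7, F=O42): rows 2, 5 → E = 3, 3 ✓
(D=7, F=O76): rows 3, 6 → E = 3, 3 ✓
(D=0, F=O55): row 4 → E = 5 ✓
(D=0, F=O42): row 7 → E = 1 ✓
(D=9, F=O76): row 8 → E = 3 ✓
(D=9, F=O42): row 10 → E = 10 ✓
Two rows agree on DF but differ on E, so DF -> E does not hold.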